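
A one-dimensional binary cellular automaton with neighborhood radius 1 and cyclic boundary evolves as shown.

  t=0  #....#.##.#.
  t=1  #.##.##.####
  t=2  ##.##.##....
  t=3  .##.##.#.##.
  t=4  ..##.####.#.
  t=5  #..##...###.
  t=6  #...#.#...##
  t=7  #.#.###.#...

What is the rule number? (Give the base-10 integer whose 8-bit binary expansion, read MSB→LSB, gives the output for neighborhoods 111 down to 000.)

101

  ### -> .   bit 7 = 0  t=1,i=9
  ##. -> #   bit 6 = 1  t=0,i=8
  #.# -> #   bit 5 = 1  t=0,i=6
  #.. -> .   bit 4 = 0  t=0,i=1
  .## -> .   bit 3 = 0  t=0,i=7
  .#. -> #   bit 2 = 1  t=0,i=0
  ..# -> .   bit 1 = 0  t=0,i=4
  ... -> #   bit 0 = 1  t=0,i=2
  bits 01100101 = 101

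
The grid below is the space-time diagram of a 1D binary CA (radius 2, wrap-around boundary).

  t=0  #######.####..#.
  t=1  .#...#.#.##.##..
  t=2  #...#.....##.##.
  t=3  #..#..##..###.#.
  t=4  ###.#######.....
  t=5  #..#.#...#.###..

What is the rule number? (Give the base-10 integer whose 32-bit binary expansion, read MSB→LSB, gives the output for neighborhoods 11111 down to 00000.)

  #####|.  b31=0 t=0,i=2
  ####.|#  b30=1 t=0,i=5
  ###.#|.  b29=0 t=0,i=6
  ###..|.  b28=0 t=0,i=11
  ##.##|#  b27=1 t=0,i=7
  ##.#.|.  b26=0 t=2,i=15
  ##..#|#  b25=1 t=0,i=12
  ##...|#  b24=1 t=1,i=14
  #.###|.  b23=0 t=0,i=0
  #.##.|.  b22=0 t=1,i=9
  #.#.#|.  b21=0 t=1,i=7
  #.#..|#  b20=1 t=2,i=0
  #..##|#  b19=1 t=3,i=5
  #..#.|#  b18=1 t=0,i=13
  #...#|.  b17=0 t=1,i=3
  #....|#  b16=1 t=2,i=6
  .####|#  b15=1 t=0,i=1
  .###.|.  b14=0 t=3,i=11
  .##.#|#  b13=1 t=1,i=10
  .##..|#  b12=1 t=1,i=13
  .#.##|.  b11=0 t=0,i=15
  .#.#.|.  b10=0 t=1,i=6
  .#..#|#  b9=1 t=3,i=1
  .#...|.  b8=0 t=1,i=2
  ..###|#  b7=1 t=3,i=10
  ..##.|#  b6=1 t=2,i=10
  ..#.#|.  b5=0 t=0,i=14
  ..#..|.  b4=0 t=1,i=1
  ...##|.  b3=0 t=2,i=9
  ...#.|#  b2=1 t=1,i=0
  ....#|.  b1=0 t=2,i=8
  .....|#  b0=1 t=2,i=7
  bits 01001011000111011011001011000101 = 1260237509

1260237509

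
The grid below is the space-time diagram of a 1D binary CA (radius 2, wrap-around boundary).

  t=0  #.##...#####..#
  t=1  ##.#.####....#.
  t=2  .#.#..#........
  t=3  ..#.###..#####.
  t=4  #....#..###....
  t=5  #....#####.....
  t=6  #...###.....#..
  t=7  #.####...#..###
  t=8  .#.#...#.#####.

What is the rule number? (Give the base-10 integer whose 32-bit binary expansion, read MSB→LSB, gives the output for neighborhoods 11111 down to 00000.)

  [31] ##### => .  t=0,i=9
  [30] ####. => .  t=0,i=10
  [29] ###.# => .  t=7,i=0
  [28] ###.. => .  t=0,i=11
  [27] ##.## => #  t=0,i=1
  [26] ##.#. => .  t=1,i=2
  [25] ##..# => .  t=0,i=12
  [24] ##... => .  t=0,i=4
  [23] #.### => .  t=1,i=5
  [22] #.##. => .  t=0,i=2
  [21] #.#.# => #  t=1,i=3
  [20] #.#.. => .  t=2,i=3
  [19] #..## => #  t=0,i=13
  [18] #..#. => #  t=2,i=5
  [17] #...# => #  t=0,i=5
  [16] #.... => .  t=1,i=10
  [15] .#### => #  t=0,i=8
  [14] .###. => #  t=3,i=5
  [13] .##.# => #  t=0,i=0
  [12] .##.. => #  t=0,i=3
  [11] .#.## => .  t=1,i=4
  [10] .#.#. => #  t=2,i=2
  [9] .#..# => #  t=2,i=4
  [8] .#... => .  t=2,i=7
  [7] ..### => #  t=0,i=7
  [6] ..##. => .  t=0,i=14
  [5] ..#.# => .  t=1,i=13
  [4] ..#.. => #  t=2,i=6
  [3] ...## => #  t=0,i=6
  [2] ...#. => .  t=1,i=12
  [1] ....# => .  t=1,i=11
  [0] ..... => #  t=2,i=9
  bits 00001000001011101111011010011001 = 137295513

137295513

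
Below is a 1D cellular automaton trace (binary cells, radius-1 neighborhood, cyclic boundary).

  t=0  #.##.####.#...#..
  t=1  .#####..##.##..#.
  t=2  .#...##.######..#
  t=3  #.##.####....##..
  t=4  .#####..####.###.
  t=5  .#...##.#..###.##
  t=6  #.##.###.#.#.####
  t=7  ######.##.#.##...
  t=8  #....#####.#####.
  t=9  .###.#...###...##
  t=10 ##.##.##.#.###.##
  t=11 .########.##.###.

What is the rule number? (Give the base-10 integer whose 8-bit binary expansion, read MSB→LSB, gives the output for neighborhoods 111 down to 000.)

  [7] ### => .  t=0,i=6
  [6] ##. => #  t=0,i=3
  [5] #.# => #  t=0,i=1
  [4] #.. => #  t=0,i=11
  [3] .## => #  t=0,i=2
  [2] .#. => .  t=0,i=0
  [1] ..# => .  t=0,i=13
  [0] ... => #  t=0,i=12
  bits 01111001 = 121

121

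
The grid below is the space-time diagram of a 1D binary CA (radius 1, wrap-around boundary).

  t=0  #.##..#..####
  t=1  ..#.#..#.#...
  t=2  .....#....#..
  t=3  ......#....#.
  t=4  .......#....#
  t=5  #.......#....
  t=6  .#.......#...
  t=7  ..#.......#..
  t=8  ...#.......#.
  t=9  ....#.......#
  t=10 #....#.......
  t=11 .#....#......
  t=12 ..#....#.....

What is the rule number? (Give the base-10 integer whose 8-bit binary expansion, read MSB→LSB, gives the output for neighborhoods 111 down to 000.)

  [7] ### => .  t=0,i=10
  [6] ##. => .  t=0,i=0
  [5] #.# => .  t=0,i=1
  [4] #.. => #  t=0,i=4
  [3] .## => #  t=0,i=2
  [2] .#. => .  t=0,i=6
  [1] ..# => .  t=0,i=5
  [0] ... => .  t=1,i=0
  bits 00011000 = 24

24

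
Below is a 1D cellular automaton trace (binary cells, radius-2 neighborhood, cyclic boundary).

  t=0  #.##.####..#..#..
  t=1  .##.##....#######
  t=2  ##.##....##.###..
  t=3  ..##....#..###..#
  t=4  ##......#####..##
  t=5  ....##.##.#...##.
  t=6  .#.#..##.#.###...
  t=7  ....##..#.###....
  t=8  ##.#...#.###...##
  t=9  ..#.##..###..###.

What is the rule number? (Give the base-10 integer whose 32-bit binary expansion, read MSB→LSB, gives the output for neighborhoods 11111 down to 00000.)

2362330009

  [31] ##### => #  t=1,i=12
  [30] ####. => .  t=0,i=7
  [29] ###.# => .  t=1,i=16
  [28] ###.. => .  t=0,i=8
  [27] ##.## => #  t=0,i=4
  [26] ##.#. => #  t=5,i=9
  [25] ##..# => .  t=0,i=9
  [24] ##... => .  t=1,i=6
  [23] #.### => #  t=0,i=5
  [22] #.##. => #  t=0,i=2
  [21] #.#.# => .  t=6,i=9
  [20] #.#.. => .  t=5,i=10
  [19] #..## => #  t=2,i=16
  [18] #..#. => #  t=0,i=10
  [17] #...# => #  t=5,i=12
  [16] #.... => .  t=1,i=7
  [15] .#### => .  t=0,i=6
  [14] .###. => #  t=2,i=13
  [13] .##.# => .  t=0,i=3
  [12] .##.. => .  t=1,i=5
  [11] .#.## => #  t=0,i=1
  [10] .#.#. => .  t=6,i=2
  [9] .#..# => #  t=0,i=12
  [8] .#... => #  t=5,i=11
  [7] ..### => #  t=1,i=10
  [6] ..##. => .  t=2,i=0
  [5] ..#.# => .  t=0,i=0
  [4] ..#.. => #  t=0,i=11
  [3] ...## => #  t=1,i=9
  [2] ...#. => .  t=3,i=7
  [1] ....# => .  t=1,i=8
  [0] ..... => #  t=4,i=4
  bits 10001100110011100100101110011001 = 2362330009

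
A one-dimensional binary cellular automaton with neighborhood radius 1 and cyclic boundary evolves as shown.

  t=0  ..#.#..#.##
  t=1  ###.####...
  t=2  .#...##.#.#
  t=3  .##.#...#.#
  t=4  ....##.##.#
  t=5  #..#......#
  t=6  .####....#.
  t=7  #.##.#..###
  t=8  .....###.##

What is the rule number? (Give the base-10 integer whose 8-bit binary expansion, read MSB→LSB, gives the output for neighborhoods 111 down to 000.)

150

  ### -> #   bit 7 = 1  t=1,i=1
  ##. -> .   bit 6 = 0  t=0,i=10
  #.# -> .   bit 5 = 0  t=0,i=3
  #.. -> #   bit 4 = 1  t=0,i=0
  .## -> .   bit 3 = 0  t=0,i=9
  .#. -> #   bit 2 = 1  t=0,i=2
  ..# -> #   bit 1 = 1  t=0,i=1
  ... -> .   bit 0 = 0  t=1,i=9
  bits 10010110 = 150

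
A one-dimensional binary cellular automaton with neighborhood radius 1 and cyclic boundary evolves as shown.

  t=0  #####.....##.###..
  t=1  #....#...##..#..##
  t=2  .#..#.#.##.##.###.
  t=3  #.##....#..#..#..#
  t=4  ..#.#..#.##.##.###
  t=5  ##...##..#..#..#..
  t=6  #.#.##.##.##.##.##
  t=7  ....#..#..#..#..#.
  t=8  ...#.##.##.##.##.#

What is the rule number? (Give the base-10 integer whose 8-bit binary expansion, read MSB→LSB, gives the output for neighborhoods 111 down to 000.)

26

  ###|.  b7=0 t=0,i=1
  ##.|.  b6=0 t=0,i=4
  #.#|.  b5=0 t=0,i=12
  #..|#  b4=1 t=0,i=5
  .##|#  b3=1 t=0,i=0
  .#.|.  b2=0 t=1,i=5
  ..#|#  b1=1 t=0,i=9
  ...|.  b0=0 t=0,i=6
  bits 00011010 = 26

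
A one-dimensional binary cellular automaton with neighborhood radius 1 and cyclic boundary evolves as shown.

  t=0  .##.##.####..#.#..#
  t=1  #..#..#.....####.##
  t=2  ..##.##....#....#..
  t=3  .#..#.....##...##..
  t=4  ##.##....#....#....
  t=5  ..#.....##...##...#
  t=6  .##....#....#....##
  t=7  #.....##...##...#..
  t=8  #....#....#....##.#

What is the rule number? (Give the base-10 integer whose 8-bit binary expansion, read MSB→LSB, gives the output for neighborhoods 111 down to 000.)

  nb ###: next=.  (t=0,i=8, bit7=0)
  nb ##.: next=.  (t=0,i=2, bit6=0)
  nb #.#: next=#  (t=0,i=0, bit5=1)
  nb #..: next=.  (t=0,i=11, bit4=0)
  nb .##: next=.  (t=0,i=1, bit3=0)
  nb .#.: next=#  (t=0,i=13, bit2=1)
  nb ..#: next=#  (t=0,i=12, bit1=1)
  nb ...: next=.  (t=1,i=8, bit0=0)
  bits 00100110 = 38

38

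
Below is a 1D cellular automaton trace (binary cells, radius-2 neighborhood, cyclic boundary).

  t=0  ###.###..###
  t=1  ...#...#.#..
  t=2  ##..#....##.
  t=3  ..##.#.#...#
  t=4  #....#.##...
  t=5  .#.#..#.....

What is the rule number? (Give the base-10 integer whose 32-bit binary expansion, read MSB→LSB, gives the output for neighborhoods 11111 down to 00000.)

  ##### -> .   bit 31 = 0  t=0,i=0
  ####. -> .   bit 30 = 0  t=0,i=1
  ###.# -> .   bit 29 = 0  t=0,i=2
  ###.. -> .   bit 28 = 0  t=0,i=6
  ##.## -> #   bit 27 = 1  t=0,i=3
  ##.#. -> .   bit 26 = 0  t=3,i=4
  ##..# -> #   bit 25 = 1  t=0,i=7
  ##... -> .   bit 24 = 0  t=4,i=9
  #.### -> .   bit 23 = 0  t=0,i=4
  #.##. -> .   bit 22 = 0  t=2,i=0
  #.#.# -> #   bit 21 = 1  t=3,i=5
  #.#.. -> #   bit 20 = 1  t=1,i=9
  #..## -> .   bit 19 = 0  t=0,i=8
  #..#. -> #   bit 18 = 1  t=2,i=3
  #...# -> .   bit 17 = 0  t=1,i=5
  #.... -> .   bit 16 = 0  t=1,i=11
  .#### -> .   bit 15 = 0  t=0,i=10
  .###. -> .   bit 14 = 0  t=0,i=5
  .##.# -> .   bit 13 = 0  t=2,i=10
  .##.. -> .   bit 12 = 0  t=2,i=1
  .#.## -> #   bit 11 = 1  t=4,i=6
  .#.#. -> .   bit 10 = 0  t=1,i=8
  .#..# -> #   bit 9 = 1  t=3,i=0
  .#... -> #   bit 8 = 1  t=1,i=4
  ..### -> #   bit 7 = 1  t=0,i=9
  ..##. -> .   bit 6 = 0  t=2,i=9
  ..#.# -> .   bit 5 = 0  t=1,i=7
  ..#.. -> .   bit 4 = 0  t=1,i=3
  ...## -> .   bit 3 = 0  t=2,i=8
  ...#. -> .   bit 2 = 0  t=1,i=2
  ....# -> #   bit 1 = 1  t=1,i=1
  ..... -> #   bit 0 = 1  t=1,i=0
  bits 00001010001101000000101110000011 = 171182979

171182979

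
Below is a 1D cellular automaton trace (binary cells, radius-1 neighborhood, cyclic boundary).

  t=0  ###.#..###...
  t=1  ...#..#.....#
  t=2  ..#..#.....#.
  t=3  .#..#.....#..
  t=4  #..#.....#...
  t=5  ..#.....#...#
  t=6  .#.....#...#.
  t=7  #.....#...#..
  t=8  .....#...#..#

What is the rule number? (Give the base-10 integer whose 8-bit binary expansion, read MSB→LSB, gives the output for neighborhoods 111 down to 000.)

34

  nb ###: next=.  (t=0,i=1, bit7=0)
  nb ##.: next=.  (t=0,i=2, bit6=0)
  nb #.#: next=#  (t=0,i=3, bit5=1)
  nb #..: next=.  (t=0,i=5, bit4=0)
  nb .##: next=.  (t=0,i=0, bit3=0)
  nb .#.: next=.  (t=0,i=4, bit2=0)
  nb ..#: next=#  (t=0,i=6, bit1=1)
  nb ...: next=.  (t=0,i=11, bit0=0)
  bits 00100010 = 34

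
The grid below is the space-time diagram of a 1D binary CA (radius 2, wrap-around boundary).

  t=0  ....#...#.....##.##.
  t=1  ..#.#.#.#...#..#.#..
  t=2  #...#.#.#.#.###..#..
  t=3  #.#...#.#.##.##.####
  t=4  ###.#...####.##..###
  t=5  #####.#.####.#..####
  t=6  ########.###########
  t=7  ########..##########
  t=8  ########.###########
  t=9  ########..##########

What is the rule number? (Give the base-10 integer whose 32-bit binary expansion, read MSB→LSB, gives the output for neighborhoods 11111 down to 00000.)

  [31] ##### => #  t=3,i=18
  [30] ####. => #  t=3,i=19
  [29] ###.# => #  t=3,i=0
  [28] ###.. => #  t=2,i=14
  [27] ##.## => .  t=0,i=16
  [26] ##.#. => #  t=3,i=1
  [25] ##..# => .  t=2,i=15
  [24] ##... => .  t=0,i=19
  [23] #.### => .  t=2,i=12
  [22] #.##. => #  t=0,i=17
  [21] #.#.# => #  t=1,i=4
  [20] #.#.. => #  t=1,i=8
  [19] #..## => #  t=4,i=16
  [18] #..#. => #  t=1,i=14
  [17] #...# => #  t=0,i=6
  [16] #.... => .  t=0,i=0
  [15] .#### => #  t=3,i=17
  [14] .###. => #  t=2,i=13
  [13] .##.# => #  t=0,i=15
  [12] .##.. => .  t=0,i=18
  [11] .#.## => #  t=2,i=11
  [10] .#.#. => .  t=1,i=3
  [9] .#..# => #  t=1,i=13
  [8] .#... => .  t=0,i=5
  [7] ..### => #  t=4,i=8
  [6] ..##. => .  t=0,i=14
  [5] ..#.# => .  t=1,i=2
  [4] ..#.. => #  t=0,i=4
  [3] ...## => .  t=0,i=13
  [2] ...#. => .  t=0,i=3
  [1] ....# => #  t=0,i=2
  [0] ..... => .  t=0,i=1
  bits 11110100011111101110101010010010 = 4101958290

4101958290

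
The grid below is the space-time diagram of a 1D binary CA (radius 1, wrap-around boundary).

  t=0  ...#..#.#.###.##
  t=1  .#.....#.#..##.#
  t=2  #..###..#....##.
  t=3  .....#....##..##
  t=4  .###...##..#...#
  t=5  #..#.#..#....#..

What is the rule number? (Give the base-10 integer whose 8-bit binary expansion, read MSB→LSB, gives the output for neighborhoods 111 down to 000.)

97

  nb ###: next=.  (t=0,i=11, bit7=0)
  nb ##.: next=#  (t=0,i=12, bit6=1)
  nb #.#: next=#  (t=0,i=7, bit5=1)
  nb #..: next=.  (t=0,i=0, bit4=0)
  nb .##: next=.  (t=0,i=10, bit3=0)
  nb .#.: next=.  (t=0,i=3, bit2=0)
  nb ..#: next=.  (t=0,i=2, bit1=0)
  nb ...: next=#  (t=0,i=1, bit0=1)
  bits 01100001 = 97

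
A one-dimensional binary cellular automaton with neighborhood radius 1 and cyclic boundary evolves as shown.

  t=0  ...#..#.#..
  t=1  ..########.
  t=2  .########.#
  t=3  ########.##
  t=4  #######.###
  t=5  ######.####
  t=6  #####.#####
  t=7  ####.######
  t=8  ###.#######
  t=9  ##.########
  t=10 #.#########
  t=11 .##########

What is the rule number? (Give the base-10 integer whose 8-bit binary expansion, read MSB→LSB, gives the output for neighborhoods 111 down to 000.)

190

  ### -> #   bit 7 = 1  t=1,i=3
  ##. -> .   bit 6 = 0  t=1,i=9
  #.# -> #   bit 5 = 1  t=0,i=7
  #.. -> #   bit 4 = 1  t=0,i=4
  .## -> #   bit 3 = 1  t=1,i=2
  .#. -> #   bit 2 = 1  t=0,i=3
  ..# -> #   bit 1 = 1  t=0,i=2
  ... -> .   bit 0 = 0  t=0,i=0
  bits 10111110 = 190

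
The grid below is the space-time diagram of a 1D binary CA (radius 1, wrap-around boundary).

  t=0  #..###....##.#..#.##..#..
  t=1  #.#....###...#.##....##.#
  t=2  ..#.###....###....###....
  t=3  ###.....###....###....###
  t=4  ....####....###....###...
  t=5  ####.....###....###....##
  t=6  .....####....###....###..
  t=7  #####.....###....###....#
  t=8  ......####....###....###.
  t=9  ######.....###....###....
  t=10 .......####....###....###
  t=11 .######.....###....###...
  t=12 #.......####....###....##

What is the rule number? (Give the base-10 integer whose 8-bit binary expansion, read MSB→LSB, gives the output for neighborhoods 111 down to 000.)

  [7] ### => .  t=0,i=4
  [6] ##. => .  t=0,i=5
  [5] #.# => .  t=0,i=12
  [4] #.. => .  t=0,i=1
  [3] .## => .  t=0,i=3
  [2] .#. => #  t=0,i=0
  [1] ..# => #  t=0,i=2
  [0] ... => #  t=0,i=7
  bits 00000111 = 7

7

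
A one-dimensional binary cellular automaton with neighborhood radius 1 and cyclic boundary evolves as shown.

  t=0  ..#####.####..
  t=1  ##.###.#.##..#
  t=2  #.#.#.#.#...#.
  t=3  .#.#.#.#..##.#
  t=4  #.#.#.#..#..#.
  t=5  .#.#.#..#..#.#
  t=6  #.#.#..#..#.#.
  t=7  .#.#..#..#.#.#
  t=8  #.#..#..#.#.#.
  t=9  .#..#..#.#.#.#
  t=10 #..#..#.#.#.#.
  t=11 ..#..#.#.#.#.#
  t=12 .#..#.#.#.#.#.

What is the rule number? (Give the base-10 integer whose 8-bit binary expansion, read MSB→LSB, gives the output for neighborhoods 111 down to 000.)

  nb ###: next=#  (t=0,i=3, bit7=1)
  nb ##.: next=.  (t=0,i=6, bit6=0)
  nb #.#: next=#  (t=0,i=7, bit5=1)
  nb #..: next=.  (t=0,i=12, bit4=0)
  nb .##: next=.  (t=0,i=2, bit3=0)
  nb .#.: next=.  (t=1,i=7, bit2=0)
  nb ..#: next=#  (t=0,i=1, bit1=1)
  nb ...: next=#  (t=0,i=0, bit0=1)
  bits 10100011 = 163

163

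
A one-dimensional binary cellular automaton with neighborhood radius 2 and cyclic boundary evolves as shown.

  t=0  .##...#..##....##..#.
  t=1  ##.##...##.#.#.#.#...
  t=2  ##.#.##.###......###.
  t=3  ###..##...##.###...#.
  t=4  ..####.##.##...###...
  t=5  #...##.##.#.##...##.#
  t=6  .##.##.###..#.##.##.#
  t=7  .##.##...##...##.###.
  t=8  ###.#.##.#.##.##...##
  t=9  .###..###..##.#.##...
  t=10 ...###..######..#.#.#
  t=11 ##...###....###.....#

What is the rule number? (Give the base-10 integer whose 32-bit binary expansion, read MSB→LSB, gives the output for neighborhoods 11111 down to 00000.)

2002395459

  [31] ##### => .  t=8,i=0
  [30] ####. => #  t=4,i=4
  [29] ###.# => #  t=2,i=19
  [28] ###.. => #  t=2,i=10
  [27] ##.## => .  t=1,i=2
  [26] ##.#. => #  t=1,i=10
  [25] ##..# => #  t=0,i=17
  [24] ##... => #  t=0,i=3
  [23] #.### => .  t=2,i=8
  [22] #.##. => #  t=1,i=3
  [21] #.#.# => .  t=1,i=11
  [20] #.#.. => #  t=1,i=17
  [19] #..## => #  t=0,i=0
  [18] #..#. => .  t=0,i=18
  [17] #...# => #  t=0,i=4
  [16] #.... => .  t=0,i=12
  [15] .#### => .  t=4,i=3
  [14] .###. => .  t=2,i=9
  [13] .##.# => #  t=1,i=1
  [12] .##.. => .  t=0,i=2
  [11] .#.## => .  t=2,i=4
  [10] .#.#. => .  t=1,i=12
  [9] .#..# => .  t=0,i=7
  [8] .#... => #  t=1,i=18
  [7] ..### => .  t=2,i=17
  [6] ..##. => #  t=0,i=1
  [5] ..#.# => .  t=3,i=19
  [4] ..#.. => .  t=0,i=6
  [3] ...## => .  t=0,i=14
  [2] ...#. => .  t=0,i=5
  [1] ....# => #  t=0,i=13
  [0] ..... => #  t=2,i=13
  bits 01110111010110100010000101000011 = 2002395459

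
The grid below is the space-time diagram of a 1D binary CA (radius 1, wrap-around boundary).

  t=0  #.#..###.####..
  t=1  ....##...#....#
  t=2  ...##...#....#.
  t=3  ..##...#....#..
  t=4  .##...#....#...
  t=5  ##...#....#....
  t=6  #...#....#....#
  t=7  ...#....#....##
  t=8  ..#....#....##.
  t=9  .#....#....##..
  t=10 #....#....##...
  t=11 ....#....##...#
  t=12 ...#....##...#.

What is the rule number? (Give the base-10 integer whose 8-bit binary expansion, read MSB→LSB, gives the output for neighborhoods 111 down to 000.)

  nb ###: next=.  (t=0,i=6, bit7=0)
  nb ##.: next=.  (t=0,i=7, bit6=0)
  nb #.#: next=.  (t=0,i=1, bit5=0)
  nb #..: next=.  (t=0,i=3, bit4=0)
  nb .##: next=#  (t=0,i=5, bit3=1)
  nb .#.: next=.  (t=0,i=0, bit2=0)
  nb ..#: next=#  (t=0,i=4, bit1=1)
  nb ...: next=.  (t=1,i=1, bit0=0)
  bits 00001010 = 10

10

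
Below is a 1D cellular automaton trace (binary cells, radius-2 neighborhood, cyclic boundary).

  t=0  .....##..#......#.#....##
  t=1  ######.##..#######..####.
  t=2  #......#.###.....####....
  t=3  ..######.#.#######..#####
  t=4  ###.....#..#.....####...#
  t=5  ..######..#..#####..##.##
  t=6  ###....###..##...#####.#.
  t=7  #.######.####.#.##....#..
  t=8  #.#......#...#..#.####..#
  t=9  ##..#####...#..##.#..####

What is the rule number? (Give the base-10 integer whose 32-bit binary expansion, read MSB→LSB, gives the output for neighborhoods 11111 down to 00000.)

  [31] ##### => .  t=1,i=2
  [30] ####. => .  t=1,i=4
  [29] ###.# => .  t=1,i=5
  [28] ###.. => #  t=1,i=17
  [27] ##.## => .  t=1,i=6
  [26] ##.#. => #  t=3,i=8
  [25] ##..# => #  t=0,i=7
  [24] ##... => #  t=0,i=0
  [23] #.### => #  t=1,i=0
  [22] #.##. => #  t=1,i=7
  [21] #.#.# => .  t=3,i=9
  [20] #.#.. => .  t=0,i=18
  [19] #..## => #  t=1,i=10
  [18] #..#. => #  t=0,i=8
  [17] #...# => .  t=4,i=22
  [16] #.... => #  t=0,i=1
  [15] .#### => .  t=1,i=1
  [14] .###. => .  t=2,i=10
  [13] .##.# => #  t=5,i=21
  [12] .##.. => .  t=0,i=6
  [11] .#.## => .  t=2,i=8
  [10] .#.#. => #  t=0,i=17
  [9] .#..# => .  t=4,i=9
  [8] .#... => .  t=0,i=10
  [7] ..### => #  t=1,i=11
  [6] ..##. => #  t=0,i=5
  [5] ..#.# => #  t=0,i=16
  [4] ..#.. => .  t=0,i=9
  [3] ...## => #  t=0,i=4
  [2] ...#. => #  t=0,i=15
  [1] ....# => #  t=0,i=3
  [0] ..... => #  t=0,i=2
  bits 00010111110011010010010011101111 = 399320303

399320303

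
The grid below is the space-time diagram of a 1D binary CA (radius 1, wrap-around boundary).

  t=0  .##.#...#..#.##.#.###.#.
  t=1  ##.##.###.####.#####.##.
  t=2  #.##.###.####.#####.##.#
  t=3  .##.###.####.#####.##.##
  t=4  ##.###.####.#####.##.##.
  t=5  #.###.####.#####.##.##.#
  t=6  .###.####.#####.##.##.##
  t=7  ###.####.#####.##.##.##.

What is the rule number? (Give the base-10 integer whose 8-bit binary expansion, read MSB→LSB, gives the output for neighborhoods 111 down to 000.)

175

  [7] ### => #  t=0,i=19
  [6] ##. => .  t=0,i=2
  [5] #.# => #  t=0,i=3
  [4] #.. => .  t=0,i=5
  [3] .## => #  t=0,i=1
  [2] .#. => #  t=0,i=4
  [1] ..# => #  t=0,i=0
  [0] ... => #  t=0,i=6
  bits 10101111 = 175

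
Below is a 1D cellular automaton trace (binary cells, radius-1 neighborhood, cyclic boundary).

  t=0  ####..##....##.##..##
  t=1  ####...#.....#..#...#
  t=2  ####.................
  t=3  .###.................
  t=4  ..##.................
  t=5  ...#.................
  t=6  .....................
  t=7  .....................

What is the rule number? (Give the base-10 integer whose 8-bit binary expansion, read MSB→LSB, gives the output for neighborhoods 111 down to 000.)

  ###|#  b7=1 t=0,i=0
  ##.|#  b6=1 t=0,i=3
  #.#|.  b5=0 t=0,i=14
  #..|.  b4=0 t=0,i=4
  .##|.  b3=0 t=0,i=6
  .#.|.  b2=0 t=1,i=7
  ..#|.  b1=0 t=0,i=5
  ...|.  b0=0 t=0,i=9
  bits 11000000 = 192

192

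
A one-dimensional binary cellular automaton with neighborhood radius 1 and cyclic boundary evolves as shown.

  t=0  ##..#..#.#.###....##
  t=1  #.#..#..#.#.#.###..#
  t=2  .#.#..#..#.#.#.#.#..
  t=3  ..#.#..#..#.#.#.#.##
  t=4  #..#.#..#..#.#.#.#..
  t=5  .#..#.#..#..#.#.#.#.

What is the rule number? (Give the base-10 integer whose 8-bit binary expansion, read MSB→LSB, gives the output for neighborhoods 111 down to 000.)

177

  nb ###: next=#  (t=0,i=0, bit7=1)
  nb ##.: next=.  (t=0,i=1, bit6=0)
  nb #.#: next=#  (t=0,i=8, bit5=1)
  nb #..: next=#  (t=0,i=2, bit4=1)
  nb .##: next=.  (t=0,i=11, bit3=0)
  nb .#.: next=.  (t=0,i=4, bit2=0)
  nb ..#: next=.  (t=0,i=3, bit1=0)
  nb ...: next=#  (t=0,i=15, bit0=1)
  bits 10110001 = 177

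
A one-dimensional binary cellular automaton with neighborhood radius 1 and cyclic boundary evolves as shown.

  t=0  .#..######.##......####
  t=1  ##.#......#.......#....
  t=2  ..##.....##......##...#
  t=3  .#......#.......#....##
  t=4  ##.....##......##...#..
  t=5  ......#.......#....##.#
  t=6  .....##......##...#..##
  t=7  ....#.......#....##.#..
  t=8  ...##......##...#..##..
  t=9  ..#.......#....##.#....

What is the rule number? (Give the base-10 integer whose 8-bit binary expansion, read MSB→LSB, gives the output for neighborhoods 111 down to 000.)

  ###|.  b7=0 t=0,i=5
  ##.|.  b6=0 t=0,i=9
  #.#|#  b5=1 t=0,i=0
  #..|.  b4=0 t=0,i=2
  .##|.  b3=0 t=0,i=4
  .#.|#  b2=1 t=0,i=1
  ..#|#  b1=1 t=0,i=3
  ...|.  b0=0 t=0,i=14
  bits 00100110 = 38

38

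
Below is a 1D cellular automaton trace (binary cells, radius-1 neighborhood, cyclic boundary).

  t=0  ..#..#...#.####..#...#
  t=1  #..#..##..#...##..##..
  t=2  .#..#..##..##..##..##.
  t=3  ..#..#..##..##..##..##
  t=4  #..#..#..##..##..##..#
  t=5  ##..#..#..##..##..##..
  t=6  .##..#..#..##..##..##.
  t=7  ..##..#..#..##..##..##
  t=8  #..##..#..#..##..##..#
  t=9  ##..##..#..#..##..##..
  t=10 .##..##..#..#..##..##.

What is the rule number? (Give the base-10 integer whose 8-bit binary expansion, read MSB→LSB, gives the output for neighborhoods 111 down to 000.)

113

  [7] ### => .  t=0,i=12
  [6] ##. => #  t=0,i=14
  [5] #.# => #  t=0,i=10
  [4] #.. => #  t=0,i=0
  [3] .## => .  t=0,i=11
  [2] .#. => .  t=0,i=2
  [1] ..# => .  t=0,i=1
  [0] ... => #  t=0,i=7
  bits 01110001 = 113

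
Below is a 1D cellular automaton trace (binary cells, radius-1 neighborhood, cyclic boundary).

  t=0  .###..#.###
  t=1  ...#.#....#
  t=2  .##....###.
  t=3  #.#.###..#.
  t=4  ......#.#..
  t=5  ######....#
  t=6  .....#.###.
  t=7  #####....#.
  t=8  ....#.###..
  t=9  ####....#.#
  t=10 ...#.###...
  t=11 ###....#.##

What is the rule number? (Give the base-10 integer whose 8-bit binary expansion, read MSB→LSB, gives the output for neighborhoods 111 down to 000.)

67

  nb ###: next=.  (t=0,i=2, bit7=0)
  nb ##.: next=#  (t=0,i=3, bit6=1)
  nb #.#: next=.  (t=0,i=0, bit5=0)
  nb #..: next=.  (t=0,i=4, bit4=0)
  nb .##: next=.  (t=0,i=1, bit3=0)
  nb .#.: next=.  (t=0,i=6, bit2=0)
  nb ..#: next=#  (t=0,i=5, bit1=1)
  nb ...: next=#  (t=1,i=1, bit0=1)
  bits 01000011 = 67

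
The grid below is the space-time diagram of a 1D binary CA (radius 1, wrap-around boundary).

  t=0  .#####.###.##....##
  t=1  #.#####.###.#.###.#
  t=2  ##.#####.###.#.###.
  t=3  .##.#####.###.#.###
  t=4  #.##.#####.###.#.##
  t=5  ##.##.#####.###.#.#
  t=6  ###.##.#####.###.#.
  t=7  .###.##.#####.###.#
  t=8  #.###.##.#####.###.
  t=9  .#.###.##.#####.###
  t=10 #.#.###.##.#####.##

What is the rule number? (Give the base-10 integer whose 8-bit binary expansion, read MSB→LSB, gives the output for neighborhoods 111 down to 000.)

  [7] ### => #  t=0,i=2
  [6] ##. => #  t=0,i=5
  [5] #.# => #  t=0,i=0
  [4] #.. => .  t=0,i=13
  [3] .## => .  t=0,i=1
  [2] .#. => .  t=1,i=12
  [1] ..# => #  t=0,i=16
  [0] ... => #  t=0,i=14
  bits 11100011 = 227

227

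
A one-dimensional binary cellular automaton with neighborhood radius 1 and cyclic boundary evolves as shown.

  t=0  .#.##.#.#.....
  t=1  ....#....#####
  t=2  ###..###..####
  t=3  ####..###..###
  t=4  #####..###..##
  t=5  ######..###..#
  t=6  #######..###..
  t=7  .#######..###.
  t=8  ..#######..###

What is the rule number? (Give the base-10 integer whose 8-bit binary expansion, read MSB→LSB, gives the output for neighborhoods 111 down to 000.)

209

  [7] ### => #  t=1,i=10
  [6] ##. => #  t=0,i=4
  [5] #.# => .  t=0,i=2
  [4] #.. => #  t=0,i=9
  [3] .## => .  t=0,i=3
  [2] .#. => .  t=0,i=1
  [1] ..# => .  t=0,i=0
  [0] ... => #  t=0,i=10
  bits 11010001 = 209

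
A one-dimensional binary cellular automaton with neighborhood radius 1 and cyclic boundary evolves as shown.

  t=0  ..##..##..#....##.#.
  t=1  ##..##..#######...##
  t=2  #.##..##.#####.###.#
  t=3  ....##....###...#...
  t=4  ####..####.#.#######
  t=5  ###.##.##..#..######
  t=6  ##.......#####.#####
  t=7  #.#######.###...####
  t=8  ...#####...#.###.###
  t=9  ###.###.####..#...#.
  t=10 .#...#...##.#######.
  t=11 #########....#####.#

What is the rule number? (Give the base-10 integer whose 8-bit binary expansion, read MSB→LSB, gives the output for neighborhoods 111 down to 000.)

  ### -> #   bit 7 = 1  t=1,i=0
  ##. -> .   bit 6 = 0  t=0,i=3
  #.# -> .   bit 5 = 0  t=0,i=17
  #.. -> #   bit 4 = 1  t=0,i=4
  .## -> .   bit 3 = 0  t=0,i=2
  .#. -> #   bit 2 = 1  t=0,i=10
  ..# -> #   bit 1 = 1  t=0,i=1
  ... -> #   bit 0 = 1  t=0,i=0
  bits 10010111 = 151

151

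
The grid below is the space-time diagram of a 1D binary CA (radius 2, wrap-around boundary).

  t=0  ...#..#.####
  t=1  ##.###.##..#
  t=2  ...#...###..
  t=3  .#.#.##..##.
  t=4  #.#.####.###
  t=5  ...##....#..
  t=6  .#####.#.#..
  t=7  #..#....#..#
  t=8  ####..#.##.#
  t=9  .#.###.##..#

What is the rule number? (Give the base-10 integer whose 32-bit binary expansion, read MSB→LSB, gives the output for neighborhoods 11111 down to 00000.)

  #####|#  b31=1 t=6,i=3
  ####.|.  b30=0 t=0,i=10
  ###.#|.  b29=0 t=1,i=1
  ###..|#  b28=1 t=0,i=11
  ##.##|.  b27=0 t=1,i=2
  ##.#.|.  b26=0 t=4,i=1
  ##..#|#  b25=1 t=1,i=9
  ##...|#  b24=1 t=0,i=0
  #.###|#  b23=1 t=0,i=8
  #.##.|#  b22=1 t=1,i=7
  #.#.#|.  b21=0 t=3,i=3
  #.#..|.  b20=0 t=6,i=9
  #..##|.  b19=0 t=1,i=10
  #..#.|#  b18=1 t=0,i=5
  #...#|#  b17=1 t=0,i=1
  #....|.  b16=0 t=2,i=11
  .####|.  b15=0 t=0,i=9
  .###.|.  b14=0 t=1,i=0
  .##.#|.  b13=0 t=8,i=9
  .##..|#  b12=1 t=1,i=8
  .#.##|#  b11=1 t=0,i=7
  .#.#.|#  b10=1 t=3,i=2
  .#..#|#  b9=1 t=0,i=4
  .#...|.  b8=0 t=2,i=4
  ..###|.  b7=0 t=1,i=11
  ..##.|#  b6=1 t=3,i=9
  ..#.#|.  b5=0 t=0,i=6
  ..#..|#  b4=1 t=0,i=3
  ...##|#  b3=1 t=2,i=6
  ...#.|.  b2=0 t=0,i=2
  ....#|#  b1=1 t=2,i=1
  .....|.  b0=0 t=2,i=0
  bits 10010011110001100001111001011010 = 2479234650

2479234650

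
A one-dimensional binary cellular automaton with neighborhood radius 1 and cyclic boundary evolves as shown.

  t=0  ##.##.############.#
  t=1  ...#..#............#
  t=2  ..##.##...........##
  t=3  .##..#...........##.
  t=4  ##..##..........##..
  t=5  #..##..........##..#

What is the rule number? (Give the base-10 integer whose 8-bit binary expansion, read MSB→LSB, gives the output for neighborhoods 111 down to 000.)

  ###|.  b7=0 t=0,i=0
  ##.|.  b6=0 t=0,i=1
  #.#|.  b5=0 t=0,i=2
  #..|.  b4=0 t=1,i=0
  .##|#  b3=1 t=0,i=3
  .#.|#  b2=1 t=1,i=3
  ..#|#  b1=1 t=1,i=2
  ...|.  b0=0 t=1,i=1
  bits 00001110 = 14

14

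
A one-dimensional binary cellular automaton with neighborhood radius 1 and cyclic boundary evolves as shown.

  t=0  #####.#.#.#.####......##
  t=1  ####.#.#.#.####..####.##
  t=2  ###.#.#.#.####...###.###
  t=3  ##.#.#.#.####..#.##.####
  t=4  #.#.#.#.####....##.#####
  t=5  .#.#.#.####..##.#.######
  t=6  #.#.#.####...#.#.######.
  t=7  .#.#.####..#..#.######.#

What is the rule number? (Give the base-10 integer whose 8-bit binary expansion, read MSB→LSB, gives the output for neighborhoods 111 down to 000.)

  [7] ### => #  t=0,i=0
  [6] ##. => .  t=0,i=4
  [5] #.# => #  t=0,i=5
  [4] #.. => .  t=0,i=16
  [3] .## => #  t=0,i=12
  [2] .#. => .  t=0,i=6
  [1] ..# => .  t=0,i=21
  [0] ... => #  t=0,i=17
  bits 10101001 = 169

169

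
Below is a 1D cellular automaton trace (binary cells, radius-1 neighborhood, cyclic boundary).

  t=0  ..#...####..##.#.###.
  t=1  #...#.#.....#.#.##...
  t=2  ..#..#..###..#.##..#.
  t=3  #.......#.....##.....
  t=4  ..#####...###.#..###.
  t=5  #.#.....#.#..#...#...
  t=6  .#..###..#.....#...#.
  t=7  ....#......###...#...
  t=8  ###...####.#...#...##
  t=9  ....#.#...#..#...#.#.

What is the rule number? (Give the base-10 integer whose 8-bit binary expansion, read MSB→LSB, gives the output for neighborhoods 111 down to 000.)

  ###|.  b7=0 t=0,i=7
  ##.|.  b6=0 t=0,i=9
  #.#|#  b5=1 t=0,i=14
  #..|.  b4=0 t=0,i=3
  .##|#  b3=1 t=0,i=6
  .#.|.  b2=0 t=0,i=2
  ..#|.  b1=0 t=0,i=1
  ...|#  b0=1 t=0,i=0
  bits 00101001 = 41

41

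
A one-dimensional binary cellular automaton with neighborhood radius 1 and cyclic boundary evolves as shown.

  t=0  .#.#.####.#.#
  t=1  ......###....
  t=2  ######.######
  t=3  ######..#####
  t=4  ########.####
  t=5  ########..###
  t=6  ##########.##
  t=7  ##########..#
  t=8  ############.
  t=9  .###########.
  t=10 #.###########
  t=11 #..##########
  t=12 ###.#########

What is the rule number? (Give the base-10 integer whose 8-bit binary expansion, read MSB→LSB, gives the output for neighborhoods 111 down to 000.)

211

  ###|#  b7=1 t=0,i=6
  ##.|#  b6=1 t=0,i=8
  #.#|.  b5=0 t=0,i=0
  #..|#  b4=1 t=1,i=9
  .##|.  b3=0 t=0,i=5
  .#.|.  b2=0 t=0,i=1
  ..#|#  b1=1 t=1,i=5
  ...|#  b0=1 t=1,i=0
  bits 11010011 = 211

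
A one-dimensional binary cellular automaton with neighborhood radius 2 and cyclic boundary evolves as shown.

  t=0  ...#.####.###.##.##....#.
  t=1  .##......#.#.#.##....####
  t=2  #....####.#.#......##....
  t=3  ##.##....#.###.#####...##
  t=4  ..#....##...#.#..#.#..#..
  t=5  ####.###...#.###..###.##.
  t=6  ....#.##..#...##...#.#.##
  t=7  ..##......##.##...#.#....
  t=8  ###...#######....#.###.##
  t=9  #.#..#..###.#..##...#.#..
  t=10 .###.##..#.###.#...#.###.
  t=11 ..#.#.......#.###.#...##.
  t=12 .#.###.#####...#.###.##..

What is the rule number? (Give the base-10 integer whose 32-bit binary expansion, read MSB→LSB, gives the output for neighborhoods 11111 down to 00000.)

2618320735

  [31] ##### => #  t=3,i=17
  [30] ####. => .  t=0,i=7
  [29] ###.# => .  t=0,i=8
  [28] ###.. => #  t=3,i=19
  [27] ##.## => #  t=0,i=9
  [26] ##.#. => #  t=2,i=9
  [25] ##..# => .  t=5,i=16
  [24] ##... => .  t=0,i=19
  [23] #.### => .  t=0,i=5
  [22] #.##. => .  t=0,i=14
  [21] #.#.# => .  t=1,i=11
  [20] #.#.. => #  t=2,i=12
  [19] #..## => .  t=5,i=17
  [18] #..#. => .  t=4,i=16
  [17] #...# => .  t=3,i=21
  [16] #.... => .  t=0,i=0
  [15] .#### => .  t=0,i=6
  [14] .###. => #  t=0,i=11
  [13] .##.# => #  t=0,i=15
  [12] .##.. => .  t=0,i=18
  [11] .#.## => .  t=0,i=4
  [10] .#.#. => #  t=1,i=10
  [9] .#..# => #  t=4,i=15
  [8] .#... => #  t=0,i=24
  [7] ..### => .  t=1,i=21
  [6] ..##. => #  t=2,i=19
  [5] ..#.# => .  t=0,i=3
  [4] ..#.. => #  t=0,i=23
  [3] ...## => #  t=1,i=20
  [2] ...#. => #  t=0,i=2
  [1] ....# => #  t=0,i=1
  [0] ..... => #  t=1,i=5
  bits 10011100000100000110011101011111 = 2618320735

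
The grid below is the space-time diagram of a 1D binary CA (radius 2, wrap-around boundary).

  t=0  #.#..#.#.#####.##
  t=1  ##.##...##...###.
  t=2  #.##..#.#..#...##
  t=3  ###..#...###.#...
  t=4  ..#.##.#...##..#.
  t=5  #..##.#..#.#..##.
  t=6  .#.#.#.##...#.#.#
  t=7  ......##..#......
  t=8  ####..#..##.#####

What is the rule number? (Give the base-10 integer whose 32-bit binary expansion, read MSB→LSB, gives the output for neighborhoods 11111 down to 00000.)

  ##### -> .   bit 31 = 0  t=0,i=11
  ####. -> .   bit 30 = 0  t=0,i=12
  ###.# -> #   bit 29 = 1  t=0,i=0
  ###.. -> #   bit 28 = 1  t=3,i=2
  ##.## -> #   bit 27 = 1  t=0,i=14
  ##.#. -> #   bit 26 = 1  t=0,i=1
  ##..# -> .   bit 25 = 0  t=2,i=4
  ##... -> .   bit 24 = 0  t=1,i=5
  #.### -> #   bit 23 = 1  t=0,i=9
  #.##. -> #   bit 22 = 1  t=1,i=0
  #.#.# -> .   bit 21 = 0  t=0,i=7
  #.#.. -> .   bit 20 = 0  t=0,i=2
  #..## -> .   bit 19 = 0  t=5,i=2
  #..#. -> #   bit 18 = 1  t=0,i=4
  #...# -> #   bit 17 = 1  t=1,i=6
  #.... -> #   bit 16 = 1  t=7,i=12
  .#### -> .   bit 15 = 0  t=0,i=10
  .###. -> .   bit 14 = 0  t=0,i=16
  .##.# -> .   bit 13 = 0  t=1,i=1
  .##.. -> .   bit 12 = 0  t=1,i=4
  .#.## -> #   bit 11 = 1  t=0,i=8
  .#.#. -> .   bit 10 = 0  t=0,i=6
  .#..# -> #   bit 9 = 1  t=0,i=3
  .#... -> .   bit 8 = 0  t=2,i=12
  ..### -> .   bit 7 = 0  t=1,i=13
  ..##. -> #   bit 6 = 1  t=1,i=8
  ..#.# -> .   bit 5 = 0  t=0,i=5
  ..#.. -> #   bit 4 = 1  t=2,i=11
  ...## -> .   bit 3 = 0  t=1,i=7
  ...#. -> .   bit 2 = 0  t=4,i=1
  ....# -> .   bit 1 = 0  t=7,i=4
  ..... -> #   bit 0 = 1  t=7,i=0
  bits 00111100110001110000101001010001 = 1019677265

1019677265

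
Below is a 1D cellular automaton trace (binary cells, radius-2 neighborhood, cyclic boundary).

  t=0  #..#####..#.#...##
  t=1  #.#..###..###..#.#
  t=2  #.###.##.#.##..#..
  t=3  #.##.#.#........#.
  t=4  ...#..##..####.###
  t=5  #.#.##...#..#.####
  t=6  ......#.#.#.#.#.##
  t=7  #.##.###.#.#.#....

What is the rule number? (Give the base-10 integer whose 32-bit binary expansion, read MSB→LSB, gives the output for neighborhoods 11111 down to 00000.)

  ##### -> #   bit 31 = 1  t=0,i=5
  ####. -> #   bit 30 = 1  t=0,i=6
  ###.# -> .   bit 29 = 0  t=2,i=4
  ###.. -> #   bit 28 = 1  t=0,i=0
  ##.## -> #   bit 27 = 1  t=2,i=5
  ##.#. -> .   bit 26 = 0  t=1,i=1
  ##..# -> .   bit 25 = 0  t=0,i=1
  ##... -> #   bit 24 = 1  t=4,i=0
  #.### -> #   bit 23 = 1  t=2,i=2
  #.##. -> .   bit 22 = 0  t=1,i=17
  #.#.# -> .   bit 21 = 0  t=2,i=9
  #.#.. -> #   bit 20 = 1  t=0,i=12
  #..## -> #   bit 19 = 1  t=0,i=2
  #..#. -> .   bit 18 = 0  t=0,i=9
  #...# -> .   bit 17 = 0  t=0,i=14
  #.... -> .   bit 16 = 0  t=3,i=9
  .#### -> .   bit 15 = 0  t=0,i=4
  .###. -> #   bit 14 = 1  t=0,i=17
  .##.# -> #   bit 13 = 1  t=1,i=0
  .##.. -> .   bit 12 = 0  t=2,i=12
  .#.## -> .   bit 11 = 0  t=1,i=16
  .#.#. -> #   bit 10 = 1  t=0,i=11
  .#..# -> #   bit 9 = 1  t=1,i=3
  .#... -> .   bit 8 = 0  t=0,i=13
  ..### -> .   bit 7 = 0  t=0,i=3
  ..##. -> .   bit 6 = 0  t=4,i=6
  ..#.# -> #   bit 5 = 1  t=0,i=10
  ..#.. -> .   bit 4 = 0  t=2,i=15
  ...## -> #   bit 3 = 1  t=0,i=15
  ...#. -> #   bit 2 = 1  t=3,i=15
  ....# -> .   bit 1 = 0  t=3,i=14
  ..... -> #   bit 0 = 1  t=3,i=10
  bits 11011001100110000110011000101101 = 3650643501

3650643501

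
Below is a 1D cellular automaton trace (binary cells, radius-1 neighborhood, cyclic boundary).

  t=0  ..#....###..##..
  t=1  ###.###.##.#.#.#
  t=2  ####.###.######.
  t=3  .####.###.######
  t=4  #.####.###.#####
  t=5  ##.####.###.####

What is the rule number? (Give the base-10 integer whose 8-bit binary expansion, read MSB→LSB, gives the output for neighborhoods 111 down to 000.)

  [7] ### => #  t=0,i=8
  [6] ##. => #  t=0,i=9
  [5] #.# => #  t=1,i=3
  [4] #.. => .  t=0,i=3
  [3] .## => .  t=0,i=7
  [2] .#. => #  t=0,i=2
  [1] ..# => #  t=0,i=1
  [0] ... => #  t=0,i=0
  bits 11100111 = 231

231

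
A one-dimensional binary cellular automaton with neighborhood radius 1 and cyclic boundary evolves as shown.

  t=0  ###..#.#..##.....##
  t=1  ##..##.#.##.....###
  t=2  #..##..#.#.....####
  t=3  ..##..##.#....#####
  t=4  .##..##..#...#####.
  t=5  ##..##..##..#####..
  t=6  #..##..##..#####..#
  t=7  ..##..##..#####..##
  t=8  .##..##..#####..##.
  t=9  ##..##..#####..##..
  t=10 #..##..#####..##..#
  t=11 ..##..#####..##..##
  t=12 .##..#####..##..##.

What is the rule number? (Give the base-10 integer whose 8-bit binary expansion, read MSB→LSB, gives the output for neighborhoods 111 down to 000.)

142

  [7] ### => #  t=0,i=0
  [6] ##. => .  t=0,i=2
  [5] #.# => .  t=0,i=6
  [4] #.. => .  t=0,i=3
  [3] .## => #  t=0,i=10
  [2] .#. => #  t=0,i=5
  [1] ..# => #  t=0,i=4
  [0] ... => .  t=0,i=13
  bits 10001110 = 142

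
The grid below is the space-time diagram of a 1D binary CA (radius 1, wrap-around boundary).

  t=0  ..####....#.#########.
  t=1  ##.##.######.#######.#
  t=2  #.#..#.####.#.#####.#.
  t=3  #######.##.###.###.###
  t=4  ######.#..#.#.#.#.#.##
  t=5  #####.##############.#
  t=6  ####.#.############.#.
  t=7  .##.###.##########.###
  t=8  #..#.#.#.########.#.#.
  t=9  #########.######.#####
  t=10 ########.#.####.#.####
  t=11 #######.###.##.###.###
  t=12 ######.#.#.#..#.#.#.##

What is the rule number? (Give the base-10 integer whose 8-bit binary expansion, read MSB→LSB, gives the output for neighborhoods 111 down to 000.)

  [7] ### => #  t=0,i=3
  [6] ##. => .  t=0,i=5
  [5] #.# => #  t=0,i=11
  [4] #.. => #  t=0,i=6
  [3] .## => .  t=0,i=2
  [2] .#. => #  t=0,i=10
  [1] ..# => #  t=0,i=1
  [0] ... => #  t=0,i=0
  bits 10110111 = 183

183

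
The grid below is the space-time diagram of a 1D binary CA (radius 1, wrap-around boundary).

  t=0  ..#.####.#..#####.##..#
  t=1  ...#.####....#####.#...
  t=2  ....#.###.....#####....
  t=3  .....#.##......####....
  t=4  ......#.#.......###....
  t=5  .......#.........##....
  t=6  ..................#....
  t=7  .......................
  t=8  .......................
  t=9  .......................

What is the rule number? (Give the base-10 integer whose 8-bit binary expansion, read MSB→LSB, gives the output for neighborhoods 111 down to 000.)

224

  ###|#  b7=1 t=0,i=5
  ##.|#  b6=1 t=0,i=7
  #.#|#  b5=1 t=0,i=3
  #..|.  b4=0 t=0,i=0
  .##|.  b3=0 t=0,i=4
  .#.|.  b2=0 t=0,i=2
  ..#|.  b1=0 t=0,i=1
  ...|.  b0=0 t=1,i=0
  bits 11100000 = 224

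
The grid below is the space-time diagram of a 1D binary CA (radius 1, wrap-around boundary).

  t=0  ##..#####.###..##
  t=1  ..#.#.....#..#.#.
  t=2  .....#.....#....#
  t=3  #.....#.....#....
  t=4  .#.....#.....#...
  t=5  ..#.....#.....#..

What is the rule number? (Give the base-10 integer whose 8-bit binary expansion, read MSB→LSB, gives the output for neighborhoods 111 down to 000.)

24

  [7] ### => .  t=0,i=0
  [6] ##. => .  t=0,i=1
  [5] #.# => .  t=0,i=9
  [4] #.. => #  t=0,i=2
  [3] .## => #  t=0,i=4
  [2] .#. => .  t=1,i=2
  [1] ..# => .  t=0,i=3
  [0] ... => .  t=1,i=0
  bits 00011000 = 24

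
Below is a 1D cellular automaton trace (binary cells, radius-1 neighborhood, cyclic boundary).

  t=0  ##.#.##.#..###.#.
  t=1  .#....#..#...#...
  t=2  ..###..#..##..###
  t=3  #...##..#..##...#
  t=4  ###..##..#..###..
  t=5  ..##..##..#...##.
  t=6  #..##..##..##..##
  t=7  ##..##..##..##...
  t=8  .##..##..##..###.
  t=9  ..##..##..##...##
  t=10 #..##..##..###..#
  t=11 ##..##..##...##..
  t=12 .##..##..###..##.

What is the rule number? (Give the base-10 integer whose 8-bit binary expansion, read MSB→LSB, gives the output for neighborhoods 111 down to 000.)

  nb ###: next=.  (t=0,i=12, bit7=0)
  nb ##.: next=#  (t=0,i=1, bit6=1)
  nb #.#: next=.  (t=0,i=2, bit5=0)
  nb #..: next=#  (t=0,i=9, bit4=1)
  nb .##: next=.  (t=0,i=0, bit3=0)
  nb .#.: next=.  (t=0,i=3, bit2=0)
  nb ..#: next=.  (t=0,i=10, bit1=0)
  nb ...: next=#  (t=1,i=3, bit0=1)
  bits 01010001 = 81

81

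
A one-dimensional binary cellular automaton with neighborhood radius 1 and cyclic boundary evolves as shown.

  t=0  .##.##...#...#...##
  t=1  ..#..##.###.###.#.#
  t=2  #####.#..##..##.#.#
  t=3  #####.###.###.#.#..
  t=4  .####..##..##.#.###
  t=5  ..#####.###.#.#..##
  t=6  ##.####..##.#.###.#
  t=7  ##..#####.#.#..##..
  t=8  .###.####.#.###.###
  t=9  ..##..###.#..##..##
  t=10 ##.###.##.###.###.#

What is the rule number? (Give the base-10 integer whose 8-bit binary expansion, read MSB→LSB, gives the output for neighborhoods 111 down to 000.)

214

  ### -> #   bit 7 = 1  t=1,i=9
  ##. -> #   bit 6 = 1  t=0,i=2
  #.# -> .   bit 5 = 0  t=0,i=0
  #.. -> #   bit 4 = 1  t=0,i=6
  .## -> .   bit 3 = 0  t=0,i=1
  .#. -> #   bit 2 = 1  t=0,i=9
  ..# -> #   bit 1 = 1  t=0,i=8
  ... -> .   bit 0 = 0  t=0,i=7
  bits 11010110 = 214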